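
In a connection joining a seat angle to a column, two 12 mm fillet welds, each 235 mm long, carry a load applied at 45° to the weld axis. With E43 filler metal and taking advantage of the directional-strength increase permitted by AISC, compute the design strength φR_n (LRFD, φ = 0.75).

E43XX → F_EXX = 430 MPa.
t_e = 0.707 × 12 = 8.484 mm; A_we = 8.484 × 470 = 3987 mm².
Directional factor: 1.0 + 0.5 sin^1.5(45°) = 1.297.
F_nw = 0.6 × 430 × 1.297 = 334.7 MPa.
φR_n = 0.75 × 334.7 × 3987 × 10⁻³ = 1001 kN.

φR_n ≈ 1000 kN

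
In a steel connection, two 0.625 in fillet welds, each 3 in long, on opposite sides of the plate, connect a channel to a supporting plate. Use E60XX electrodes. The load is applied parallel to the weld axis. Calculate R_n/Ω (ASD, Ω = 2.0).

R_n/Ω ≈ 47.7 kip

E60XX → F_EXX = 60 ksi.
Effective throat t_e = 0.707 × 0.625 = 0.4419 in.
Total length L = 6 in; A_we = 0.4419 × 6 = 2.651 in².
F_nw = 0.6 F_EXX = 0.6 × 60 = 36 ksi.
R_n = 36 × 2.651 = 95.44 kip; R_n/Ω = 95.44/2.0 = 47.72 kip.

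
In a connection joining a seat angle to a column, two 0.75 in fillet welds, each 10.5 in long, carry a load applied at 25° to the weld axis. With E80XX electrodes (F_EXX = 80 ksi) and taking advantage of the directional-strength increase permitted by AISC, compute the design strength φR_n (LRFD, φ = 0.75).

t_e = 0.707 × 0.75 = 0.5302 in; A_we = 0.5302 × 21 = 11.14 in².
Directional factor: 1.0 + 0.5 sin^1.5(25°) = 1.137.
F_nw = 0.6 × 80 × 1.137 = 54.59 ksi.
φR_n = 0.75 × 54.59 × 11.14 = 455.9 kip.

φR_n ≈ 456 kip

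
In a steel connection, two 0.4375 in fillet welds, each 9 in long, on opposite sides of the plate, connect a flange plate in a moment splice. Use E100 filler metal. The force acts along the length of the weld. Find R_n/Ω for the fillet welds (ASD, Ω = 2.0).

R_n/Ω ≈ 167 kips

E100XX → F_EXX = 100 ksi.
Effective throat t_e = 0.707 × 0.4375 = 0.3093 in.
Total length L = 18 in; A_we = 0.3093 × 18 = 5.568 in².
F_nw = 0.6 F_EXX = 0.6 × 100 = 60 ksi.
R_n = 60 × 5.568 = 334.1 kips; R_n/Ω = 334.1/2.0 = 167 kips.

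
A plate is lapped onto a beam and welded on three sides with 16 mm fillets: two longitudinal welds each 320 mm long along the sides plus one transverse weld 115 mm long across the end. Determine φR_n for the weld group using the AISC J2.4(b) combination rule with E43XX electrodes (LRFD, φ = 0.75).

φR_n ≈ 1650 kN

E43XX → F_EXX = 430 MPa.
t_e = 0.707 × 16 = 11.31 mm.
R_nwl = 0.6 × 430 × 11.31 × 640 × 10⁻³ = 1868 kN (longitudinal, 2 welds).
R_nwt = 0.6 × 430 × 11.31 × 115 × 10⁻³ = 335.6 kN (transverse, base value).
(i) R_nwl + R_nwt = 2203 kN; (ii) 0.85 R_nwl + 1.5 R_nwt = 2091 kN.
R_n = max = 2203 kN [governs: (i)]; φR_n = 1653 kN.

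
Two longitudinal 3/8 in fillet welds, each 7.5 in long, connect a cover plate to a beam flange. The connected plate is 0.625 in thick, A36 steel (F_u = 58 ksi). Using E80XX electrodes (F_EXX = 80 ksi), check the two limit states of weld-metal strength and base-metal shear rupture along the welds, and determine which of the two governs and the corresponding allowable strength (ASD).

R_n/Ω ≈ 95.4 kips (weld metal governs)

t_e = 0.707 × 0.375 = 0.2651 in; L = 15 in.
Weld metal: R_n/Ω = (1/2.0) × 0.6 × 80 × 0.2651 × 15 = 95.44 kips.
Base metal (shear rupture): R_n/Ω = (1/2.0) × 0.6 × 58 × 0.625 × 15 = 163.1 kips.
Governing: weld metal.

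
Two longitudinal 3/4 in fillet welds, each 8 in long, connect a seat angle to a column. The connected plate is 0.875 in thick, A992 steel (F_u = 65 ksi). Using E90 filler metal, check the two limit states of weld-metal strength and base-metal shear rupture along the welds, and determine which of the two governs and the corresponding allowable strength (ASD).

R_n/Ω ≈ 229 kips (weld metal governs)

E90XX → F_EXX = 90 ksi.
t_e = 0.707 × 0.75 = 0.5302 in; L = 16 in.
Weld metal: R_n/Ω = (1/2.0) × 0.6 × 90 × 0.5302 × 16 = 229.1 kips.
Base metal (shear rupture): R_n/Ω = (1/2.0) × 0.6 × 65 × 0.875 × 16 = 273 kips.
Governing: weld metal.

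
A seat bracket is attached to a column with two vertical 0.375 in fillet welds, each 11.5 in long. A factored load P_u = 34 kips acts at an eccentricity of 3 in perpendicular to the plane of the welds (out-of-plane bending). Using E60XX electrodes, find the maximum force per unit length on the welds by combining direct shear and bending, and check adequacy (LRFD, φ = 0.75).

f_max ≈ 2.75 kip/in; adequate

E60XX → F_EXX = 60 ksi.
L_w = 2 × 11.5 = 23 in; section modulus (unit throat) S = 2 × L²/6 = 44.08 in².
Direct shear f_v = P/L_w = 34/23 = 1.478 kip/in.
Moment M = P × e = 34 × 3 = 102 kip·in; bending f_b = M/S = 2.314 kip/in.
f_max = √(f_v² + f_b²) = √(1.478² + 2.314²) = 2.746 kip/in.
φr_n = 0.75 × 0.6 × 60 × (0.707 × 0.375) = 7.158 kip/in → adequate.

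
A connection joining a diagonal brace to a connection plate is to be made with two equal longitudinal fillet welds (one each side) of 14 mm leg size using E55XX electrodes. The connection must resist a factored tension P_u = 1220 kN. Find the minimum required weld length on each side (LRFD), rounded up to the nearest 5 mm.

L = 250 mm on each side

E55XX → F_EXX = 550 MPa.
Throat t_e = 0.707 × 14 = 9.898 mm.
φr_n = 0.75 × 0.6 × 550 × 9.898 × 10⁻³ = 2.45 kN/mm.
L_req = P_u / φr_n = 1220 / 2.45 = 498 mm total.
Per side: 498 / 2 = 249 mm.
Round up → use L = 250 mm on each side.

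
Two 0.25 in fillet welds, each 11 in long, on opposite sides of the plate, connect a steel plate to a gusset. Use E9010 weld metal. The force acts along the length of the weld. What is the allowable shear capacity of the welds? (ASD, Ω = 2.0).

R_n/Ω ≈ 105 kips

E90XX → F_EXX = 90 ksi.
Effective throat t_e = 0.707 × 0.25 = 0.1767 in.
Total length L = 22 in; A_we = 0.1767 × 22 = 3.888 in².
F_nw = 0.6 F_EXX = 0.6 × 90 = 54 ksi.
R_n = 54 × 3.888 = 210 kips; R_n/Ω = 210/2.0 = 105 kips.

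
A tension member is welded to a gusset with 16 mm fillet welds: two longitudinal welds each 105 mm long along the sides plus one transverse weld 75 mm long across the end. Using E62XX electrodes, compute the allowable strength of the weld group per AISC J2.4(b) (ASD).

E62XX → F_EXX = 620 MPa.
t_e = 0.707 × 16 = 11.31 mm.
R_nwl = 0.6 × 620 × 11.31 × 210 × 10⁻³ = 883.7 kN (longitudinal, 2 welds).
R_nwt = 0.6 × 620 × 11.31 × 75 × 10⁻³ = 315.6 kN (transverse, base value).
(i) R_nwl + R_nwt = 1199 kN; (ii) 0.85 R_nwl + 1.5 R_nwt = 1225 kN.
R_n = max = 1225 kN [governs: (ii)]; R_n/Ω = 612.3 kN.

R_n/Ω ≈ 612 kN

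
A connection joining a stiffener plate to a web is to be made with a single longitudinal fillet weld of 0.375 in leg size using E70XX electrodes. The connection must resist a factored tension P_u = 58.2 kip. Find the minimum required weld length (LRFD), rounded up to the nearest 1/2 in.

L = 7 in

E70XX → F_EXX = 70 ksi.
Throat t_e = 0.707 × 0.375 = 0.2651 in.
φr_n = 0.75 × 0.6 × 70 × 0.2651 = 8.351 kip/in.
L_req = P_u / φr_n = 58.2 / 8.351 = 6.969 in total.
Round up → use L = 7 in.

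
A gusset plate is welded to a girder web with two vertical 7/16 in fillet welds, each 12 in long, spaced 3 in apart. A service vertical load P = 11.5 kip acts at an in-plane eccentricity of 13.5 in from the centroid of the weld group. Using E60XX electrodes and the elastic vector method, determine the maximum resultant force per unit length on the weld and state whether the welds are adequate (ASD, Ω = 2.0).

E60XX → F_EXX = 60 ksi.
Total weld length L_w = 24 in. Treat welds as unit-width lines.
Polar moment about centroid: J = 2[d³/12 + d(b/2)²] = 2[12³/12 + 12×1.5²] = 342 in³.
Direct shear f_v = P/L_w = 11.5 / 24 = 0.4792 kip/in (vertical).
Torsion M = P·e = 11.5 × 13.5 = 155.25 kip·in.
Critical point at (x, y) = (1.5, 6) from centroid. f_tx = M·y/J = 2.724 kip/in; f_ty = M·x/J = 0.6809 kip/in.
Resultant f_max = √[f_tx² + (f_v + f_ty)²] = √[2.724² + (0.4792 + 0.6809)²] = 2.96 kip/in.
Capacity per unit length: r_n/Ω = (1/2.0) × 0.6 × 60 × (0.707 × 0.4375) = 5.568 kip/in.
2.96 ≤ 5.568 → adequate.

f_max ≈ 2.96 kip/in; adequate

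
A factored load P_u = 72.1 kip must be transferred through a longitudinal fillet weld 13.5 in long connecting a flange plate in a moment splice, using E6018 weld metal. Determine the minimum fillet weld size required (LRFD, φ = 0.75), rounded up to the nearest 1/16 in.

E60XX → F_EXX = 60 ksi.
Total weld length L = 13.5 in.
Required throat t_e = P_u / (φ × 0.6 F_EXX × L) = 72.1 / (0.75 × 0.6 × 60 × 13.5) = 0.1978 in.
Required leg w = t_e / 0.707 = 0.2798 in → use 5/16 in.

w = 5/16 in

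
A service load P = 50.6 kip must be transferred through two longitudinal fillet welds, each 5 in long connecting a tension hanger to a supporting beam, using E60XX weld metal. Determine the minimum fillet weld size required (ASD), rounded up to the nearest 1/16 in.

E60XX → F_EXX = 60 ksi.
Total weld length L = 10 in.
Required throat t_e = P × Ω / (0.6 F_EXX × L) = 50.6 × 2.0 / (0.6 × 60 × 10) = 0.2811 in.
Required leg w = t_e / 0.707 = 0.3976 in → use 7/16 in.

w = 7/16 in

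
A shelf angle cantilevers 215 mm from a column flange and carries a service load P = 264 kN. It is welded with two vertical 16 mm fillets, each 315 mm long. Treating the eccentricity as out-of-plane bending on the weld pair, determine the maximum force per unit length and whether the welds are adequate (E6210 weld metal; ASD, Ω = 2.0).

f_max ≈ 1770 N/mm; adequate

E62XX → F_EXX = 620 MPa.
L_w = 2 × 315 = 630 mm; section modulus (unit throat) S = 2 × L²/6 = 33080 mm².
Direct shear f_v = P/L_w = 264×10³/630 = 419 N/mm.
Moment M = P × e = 264×10³ × 215 = 56760000 N·mm; bending f_b = M/S = 1716 N/mm.
f_max = √(f_v² + f_b²) = √(419² + 1716²) = 1767 N/mm.
r_n/Ω = (1/2.0) × 0.6 × 620 × (0.707 × 16) = 2104 N/mm → adequate.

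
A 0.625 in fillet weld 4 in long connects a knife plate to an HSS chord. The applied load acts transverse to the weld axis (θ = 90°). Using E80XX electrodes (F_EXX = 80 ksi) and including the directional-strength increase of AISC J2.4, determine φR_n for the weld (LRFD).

t_e = 0.707 × 0.625 = 0.4419 in; A_we = 0.4419 × 4 = 1.767 in².
Directional factor: 1.0 + 0.5 sin^1.5(90°) = 1.5.
F_nw = 0.6 × 80 × 1.5 = 72 ksi.
φR_n = 0.75 × 72 × 1.767 = 95.44 kip.

φR_n ≈ 95.4 kip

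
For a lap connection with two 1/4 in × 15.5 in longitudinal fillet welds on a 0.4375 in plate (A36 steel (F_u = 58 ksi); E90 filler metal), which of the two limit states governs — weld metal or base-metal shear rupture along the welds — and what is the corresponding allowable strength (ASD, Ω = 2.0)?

E90XX → F_EXX = 90 ksi.
t_e = 0.707 × 0.25 = 0.1767 in; L = 31 in.
Weld metal: R_n/Ω = (1/2.0) × 0.6 × 90 × 0.1767 × 31 = 147.9 kips.
Base metal (shear rupture): R_n/Ω = (1/2.0) × 0.6 × 58 × 0.4375 × 31 = 236 kips.
Governing: weld metal.

R_n/Ω ≈ 148 kips (weld metal governs)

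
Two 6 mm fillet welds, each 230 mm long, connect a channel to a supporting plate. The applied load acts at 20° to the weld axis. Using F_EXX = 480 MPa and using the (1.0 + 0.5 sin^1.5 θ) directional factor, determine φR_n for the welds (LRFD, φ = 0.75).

φR_n ≈ 464 kN

t_e = 0.707 × 6 = 4.242 mm; A_we = 4.242 × 460 = 1951 mm².
Directional factor: 1.0 + 0.5 sin^1.5(20°) = 1.1.
F_nw = 0.6 × 480 × 1.1 = 316.8 MPa.
φR_n = 0.75 × 316.8 × 1951 × 10⁻³ = 463.6 kN.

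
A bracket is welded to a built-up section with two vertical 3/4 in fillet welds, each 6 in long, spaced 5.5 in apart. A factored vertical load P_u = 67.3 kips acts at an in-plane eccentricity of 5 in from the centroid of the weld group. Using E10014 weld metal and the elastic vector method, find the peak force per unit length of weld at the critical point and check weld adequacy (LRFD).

E100XX → F_EXX = 100 ksi.
Total weld length L_w = 12 in. Treat welds as unit-width lines.
Polar moment about centroid: J = 2[d³/12 + d(b/2)²] = 2[6³/12 + 6×2.75²] = 126.8 in³.
Direct shear f_v = P/L_w = 67.3 / 12 = 5.608 kip/in (vertical).
Torsion M = P·e = 67.3 × 5 = 336.5 kip·in.
Critical point at (x, y) = (2.75, 3) from centroid. f_tx = M·y/J = 7.964 kip/in; f_ty = M·x/J = 7.301 kip/in.
Resultant f_max = √[f_tx² + (f_v + f_ty)²] = √[7.964² + (5.608 + 7.301)²] = 15.17 kip/in.
Capacity per unit length: φr_n = 0.75 × 0.6 × 100 × (0.707 × 0.75) = 23.86 kip/in.
15.17 ≤ 23.86 → adequate.

f_max ≈ 15.2 kip/in; adequate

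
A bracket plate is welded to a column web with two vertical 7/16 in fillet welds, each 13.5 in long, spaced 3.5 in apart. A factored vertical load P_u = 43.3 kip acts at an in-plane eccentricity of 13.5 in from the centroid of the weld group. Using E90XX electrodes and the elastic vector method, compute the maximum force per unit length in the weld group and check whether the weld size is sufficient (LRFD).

f_max ≈ 8.81 kip/in; adequate

E90XX → F_EXX = 90 ksi.
Total weld length L_w = 27 in. Treat welds as unit-width lines.
Polar moment about centroid: J = 2[d³/12 + d(b/2)²] = 2[13.5³/12 + 13.5×1.75²] = 492.8 in³.
Direct shear f_v = P/L_w = 43.3 / 27 = 1.604 kip/in (vertical).
Torsion M = P·e = 43.3 × 13.5 = 584.55 kip·in.
Critical point at (x, y) = (1.75, 6.75) from centroid. f_tx = M·y/J = 8.008 kip/in; f_ty = M·x/J = 2.076 kip/in.
Resultant f_max = √[f_tx² + (f_v + f_ty)²] = √[8.008² + (1.604 + 2.076)²] = 8.813 kip/in.
Capacity per unit length: φr_n = 0.75 × 0.6 × 90 × (0.707 × 0.4375) = 12.53 kip/in.
8.813 ≤ 12.53 → adequate.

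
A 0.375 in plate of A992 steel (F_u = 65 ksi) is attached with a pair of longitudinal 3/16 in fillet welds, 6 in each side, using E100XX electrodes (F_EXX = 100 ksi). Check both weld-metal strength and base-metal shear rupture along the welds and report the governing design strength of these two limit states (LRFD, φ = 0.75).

t_e = 0.707 × 0.1875 = 0.1326 in; L = 12 in.
Weld metal: φR_n = 0.75 × 0.6 × 100 × 0.1326 × 12 = 71.58 kip.
Base metal (shear rupture): φR_n = 0.75 × 0.6 × 65 × 0.375 × 12 = 131.6 kip.
Governing: weld metal.

φR_n ≈ 71.6 kip (weld metal governs)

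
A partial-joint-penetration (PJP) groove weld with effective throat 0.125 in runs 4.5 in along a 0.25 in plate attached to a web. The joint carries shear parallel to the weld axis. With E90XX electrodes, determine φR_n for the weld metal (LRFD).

φR_n ≈ 22.8 kips

E90XX → F_EXX = 90 ksi.
Effective throat (given) t_e = 0.125 in.
A_we = 0.125 × 4.5 = 0.5625 in².
F_nw = 0.6 F_EXX = 54 ksi.
φR_n = 0.75 × 54 × 0.5625 = 22.78 kips.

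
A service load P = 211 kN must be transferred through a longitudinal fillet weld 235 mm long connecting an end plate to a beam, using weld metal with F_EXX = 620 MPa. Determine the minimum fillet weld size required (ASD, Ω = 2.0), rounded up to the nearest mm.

w = 7 mm

Total weld length L = 235 mm.
Required throat t_e = P × Ω / (0.6 F_EXX × L) = 211 × 2.0 / (0.6 × 620 × 235 × 10⁻³) = 4.827 mm.
Required leg w = t_e / 0.707 = 6.828 mm → use 7 mm.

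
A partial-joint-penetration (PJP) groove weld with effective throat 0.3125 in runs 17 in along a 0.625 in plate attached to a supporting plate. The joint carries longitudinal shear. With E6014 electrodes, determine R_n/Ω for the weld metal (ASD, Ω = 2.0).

E60XX → F_EXX = 60 ksi.
Effective throat (given) t_e = 0.3125 in.
A_we = 0.3125 × 17 = 5.312 in².
F_nw = 0.6 F_EXX = 36 ksi.
R_n/Ω = (36 × 5.312) / 2.0 = 95.62 kips.

R_n/Ω ≈ 95.6 kips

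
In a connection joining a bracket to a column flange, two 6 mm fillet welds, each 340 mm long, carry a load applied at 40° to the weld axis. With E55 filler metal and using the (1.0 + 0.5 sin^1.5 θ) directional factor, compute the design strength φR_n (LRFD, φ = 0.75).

φR_n ≈ 898 kN

E55XX → F_EXX = 550 MPa.
t_e = 0.707 × 6 = 4.242 mm; A_we = 4.242 × 680 = 2885 mm².
Directional factor: 1.0 + 0.5 sin^1.5(40°) = 1.258.
F_nw = 0.6 × 550 × 1.258 = 415 MPa.
φR_n = 0.75 × 415 × 2885 × 10⁻³ = 897.9 kN.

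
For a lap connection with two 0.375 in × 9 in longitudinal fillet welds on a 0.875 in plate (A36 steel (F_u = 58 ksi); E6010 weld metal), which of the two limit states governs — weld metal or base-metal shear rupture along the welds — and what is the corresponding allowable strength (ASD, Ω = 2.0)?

R_n/Ω ≈ 85.9 kips (weld metal governs)

E60XX → F_EXX = 60 ksi.
t_e = 0.707 × 0.375 = 0.2651 in; L = 18 in.
Weld metal: R_n/Ω = (1/2.0) × 0.6 × 60 × 0.2651 × 18 = 85.9 kips.
Base metal (shear rupture): R_n/Ω = (1/2.0) × 0.6 × 58 × 0.875 × 18 = 274 kips.
Governing: weld metal.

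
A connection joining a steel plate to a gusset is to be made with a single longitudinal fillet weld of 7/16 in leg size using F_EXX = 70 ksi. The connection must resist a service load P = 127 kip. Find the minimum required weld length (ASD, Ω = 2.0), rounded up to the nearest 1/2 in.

L = 20 in

Throat t_e = 0.707 × 0.4375 = 0.3093 in.
r_n/Ω = (0.6 × 70 × 0.3093) / 2.0 = 6.496 kip/in.
L_req = P / (r_n/Ω) = 127 / 6.496 = 19.55 in total.
Round up → use L = 20 in.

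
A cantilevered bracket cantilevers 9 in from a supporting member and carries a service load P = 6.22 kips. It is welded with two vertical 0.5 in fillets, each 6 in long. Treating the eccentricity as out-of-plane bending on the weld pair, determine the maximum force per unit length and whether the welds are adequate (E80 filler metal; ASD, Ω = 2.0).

E80XX → F_EXX = 80 ksi.
L_w = 2 × 6 = 12 in; section modulus (unit throat) S = 2 × L²/6 = 12 in².
Direct shear f_v = P/L_w = 6.22/12 = 0.5183 kip/in.
Moment M = P × e = 6.22 × 9 = 55.98 kip·in; bending f_b = M/S = 4.665 kip/in.
f_max = √(f_v² + f_b²) = √(0.5183² + 4.665²) = 4.694 kip/in.
r_n/Ω = (1/2.0) × 0.6 × 80 × (0.707 × 0.5) = 8.484 kip/in → adequate.

f_max ≈ 4.69 kip/in; adequate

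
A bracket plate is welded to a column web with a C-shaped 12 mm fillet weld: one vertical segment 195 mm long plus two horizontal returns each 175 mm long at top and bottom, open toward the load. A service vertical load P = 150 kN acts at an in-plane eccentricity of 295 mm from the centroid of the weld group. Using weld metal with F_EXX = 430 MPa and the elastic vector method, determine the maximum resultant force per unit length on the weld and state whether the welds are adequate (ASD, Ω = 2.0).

Total weld length L_w = 545 mm. Treat welds as unit-width lines.
Centroid: x̄ = 2×175×87.5 / 545 = 56.19 mm from the vertical weld.
Polar moment about centroid: J = I_x + I_y = [195³/12 + 2×175×97.5²] + [195×56.19² + 2(175³/12 + 175×31.31²)] = 5797000 mm³.
Direct shear f_v = P/L_w = 150×10³ / 545 = 275.2 N/mm (vertical).
Torsion M = P·e = 150×10³ × 295 = 44250000 N·mm.
Critical point at (x, y) = (118.8, 97.5) from centroid. f_tx = M·y/J = 744.2 N/mm; f_ty = M·x/J = 906.9 N/mm.
Resultant f_max = √[f_tx² + (f_v + f_ty)²] = √[744.2² + (275.2 + 906.9)²] = 1397 N/mm.
Capacity per unit length: r_n/Ω = (1/2.0) × 0.6 × 430 × (0.707 × 12) = 1094 N/mm.
1397 > 1094 → NOT adequate.

f_max ≈ 1400 N/mm; NOT adequate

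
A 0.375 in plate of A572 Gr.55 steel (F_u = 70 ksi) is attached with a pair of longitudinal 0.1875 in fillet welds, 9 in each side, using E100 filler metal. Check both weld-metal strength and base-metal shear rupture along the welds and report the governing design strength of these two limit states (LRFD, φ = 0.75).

φR_n ≈ 107 kips (weld metal governs)

E100XX → F_EXX = 100 ksi.
t_e = 0.707 × 0.1875 = 0.1326 in; L = 18 in.
Weld metal: φR_n = 0.75 × 0.6 × 100 × 0.1326 × 18 = 107.4 kips.
Base metal (shear rupture): φR_n = 0.75 × 0.6 × 70 × 0.375 × 18 = 212.6 kips.
Governing: weld metal.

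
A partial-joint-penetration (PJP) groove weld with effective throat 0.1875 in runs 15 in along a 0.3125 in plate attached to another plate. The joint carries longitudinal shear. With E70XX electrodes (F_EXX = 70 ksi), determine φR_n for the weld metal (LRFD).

Effective throat (given) t_e = 0.1875 in.
A_we = 0.1875 × 15 = 2.812 in².
F_nw = 0.6 F_EXX = 42 ksi.
φR_n = 0.75 × 42 × 2.812 = 88.59 kip.

φR_n ≈ 88.6 kip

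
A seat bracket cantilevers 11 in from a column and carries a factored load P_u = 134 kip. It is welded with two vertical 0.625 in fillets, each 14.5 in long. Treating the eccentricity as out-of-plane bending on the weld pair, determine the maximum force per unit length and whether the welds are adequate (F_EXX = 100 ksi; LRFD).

L_w = 2 × 14.5 = 29 in; section modulus (unit throat) S = 2 × L²/6 = 70.08 in².
Direct shear f_v = P/L_w = 134/29 = 4.621 kip/in.
Moment M = P × e = 134 × 11 = 1474 kip·in; bending f_b = M/S = 21.03 kip/in.
f_max = √(f_v² + f_b²) = √(4.621² + 21.03²) = 21.53 kip/in.
φr_n = 0.75 × 0.6 × 100 × (0.707 × 0.625) = 19.88 kip/in → NOT adequate.

f_max ≈ 21.5 kip/in; NOT adequate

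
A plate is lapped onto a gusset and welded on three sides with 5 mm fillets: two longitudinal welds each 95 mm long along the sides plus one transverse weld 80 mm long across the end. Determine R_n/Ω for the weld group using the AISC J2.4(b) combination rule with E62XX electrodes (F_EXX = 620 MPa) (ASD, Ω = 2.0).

t_e = 0.707 × 5 = 3.535 mm.
R_nwl = 0.6 × 620 × 3.535 × 190 × 10⁻³ = 249.9 kN (longitudinal, 2 welds).
R_nwt = 0.6 × 620 × 3.535 × 80 × 10⁻³ = 105.2 kN (transverse, base value).
(i) R_nwl + R_nwt = 355.1 kN; (ii) 0.85 R_nwl + 1.5 R_nwt = 370.2 kN.
R_n = max = 370.2 kN [governs: (ii)]; R_n/Ω = 185.1 kN.

R_n/Ω ≈ 185 kN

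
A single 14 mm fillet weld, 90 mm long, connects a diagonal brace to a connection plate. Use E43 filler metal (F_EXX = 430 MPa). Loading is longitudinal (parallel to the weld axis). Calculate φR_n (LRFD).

Effective throat t_e = 0.707 × 14 = 9.898 mm.
Total length L = 90 mm; A_we = 9.898 × 90 = 890.8 mm².
F_nw = 0.6 F_EXX = 0.6 × 430 = 258 MPa.
φR_n = 0.75 × 258 × 890.8 × 10⁻³ = 172.4 kN.

φR_n ≈ 172 kN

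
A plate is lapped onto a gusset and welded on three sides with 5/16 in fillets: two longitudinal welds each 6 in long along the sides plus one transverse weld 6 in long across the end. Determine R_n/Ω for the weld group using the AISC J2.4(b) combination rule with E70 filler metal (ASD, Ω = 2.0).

E70XX → F_EXX = 70 ksi.
t_e = 0.707 × 0.3125 = 0.2209 in.
R_nwl = 0.6 × 70 × 0.2209 × 12 = 111.4 kips (longitudinal, 2 welds).
R_nwt = 0.6 × 70 × 0.2209 × 6 = 55.68 kips (transverse, base value).
(i) R_nwl + R_nwt = 167 kips; (ii) 0.85 R_nwl + 1.5 R_nwt = 178.2 kips.
R_n = max = 178.2 kips [governs: (ii)]; R_n/Ω = 89.08 kips.

R_n/Ω ≈ 89.1 kips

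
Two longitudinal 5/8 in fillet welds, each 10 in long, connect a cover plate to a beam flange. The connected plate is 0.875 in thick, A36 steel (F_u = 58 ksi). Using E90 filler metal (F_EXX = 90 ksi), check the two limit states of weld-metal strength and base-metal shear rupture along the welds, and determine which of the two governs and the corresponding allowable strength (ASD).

t_e = 0.707 × 0.625 = 0.4419 in; L = 20 in.
Weld metal: R_n/Ω = (1/2.0) × 0.6 × 90 × 0.4419 × 20 = 238.6 kip.
Base metal (shear rupture): R_n/Ω = (1/2.0) × 0.6 × 58 × 0.875 × 20 = 304.5 kip.
Governing: weld metal.

R_n/Ω ≈ 239 kip (weld metal governs)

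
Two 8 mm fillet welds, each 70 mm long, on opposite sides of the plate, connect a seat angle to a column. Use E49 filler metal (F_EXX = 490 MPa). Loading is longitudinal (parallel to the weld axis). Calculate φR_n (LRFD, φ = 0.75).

φR_n ≈ 175 kN

Effective throat t_e = 0.707 × 8 = 5.656 mm.
Total length L = 140 mm; A_we = 5.656 × 140 = 791.8 mm².
F_nw = 0.6 F_EXX = 0.6 × 490 = 294 MPa.
φR_n = 0.75 × 294 × 791.8 × 10⁻³ = 174.6 kN.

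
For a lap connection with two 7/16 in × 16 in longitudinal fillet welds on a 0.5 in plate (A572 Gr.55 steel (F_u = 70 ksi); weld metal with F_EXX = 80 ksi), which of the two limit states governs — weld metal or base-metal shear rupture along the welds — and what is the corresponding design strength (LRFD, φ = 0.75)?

t_e = 0.707 × 0.4375 = 0.3093 in; L = 32 in.
Weld metal: φR_n = 0.75 × 0.6 × 80 × 0.3093 × 32 = 356.3 kips.
Base metal (shear rupture): φR_n = 0.75 × 0.6 × 70 × 0.5 × 32 = 504 kips.
Governing: weld metal.

φR_n ≈ 356 kips (weld metal governs)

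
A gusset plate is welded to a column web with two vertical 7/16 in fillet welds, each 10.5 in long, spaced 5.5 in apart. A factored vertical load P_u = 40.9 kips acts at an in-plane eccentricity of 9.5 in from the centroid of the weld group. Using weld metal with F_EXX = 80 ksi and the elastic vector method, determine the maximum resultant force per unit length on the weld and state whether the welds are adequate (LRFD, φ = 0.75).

Total weld length L_w = 21 in. Treat welds as unit-width lines.
Polar moment about centroid: J = 2[d³/12 + d(b/2)²] = 2[10.5³/12 + 10.5×2.75²] = 351.8 in³.
Direct shear f_v = P/L_w = 40.9 / 21 = 1.948 kip/in (vertical).
Torsion M = P·e = 40.9 × 9.5 = 388.55 kip·in.
Critical point at (x, y) = (2.75, 5.25) from centroid. f_tx = M·y/J = 5.799 kip/in; f_ty = M·x/J = 3.038 kip/in.
Resultant f_max = √[f_tx² + (f_v + f_ty)²] = √[5.799² + (1.948 + 3.038)²] = 7.648 kip/in.
Capacity per unit length: φr_n = 0.75 × 0.6 × 80 × (0.707 × 0.4375) = 11.14 kip/in.
7.648 ≤ 11.14 → adequate.

f_max ≈ 7.65 kip/in; adequate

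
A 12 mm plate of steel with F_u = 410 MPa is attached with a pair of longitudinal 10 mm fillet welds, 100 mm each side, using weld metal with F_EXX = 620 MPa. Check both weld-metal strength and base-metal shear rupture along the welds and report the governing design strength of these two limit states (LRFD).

t_e = 0.707 × 10 = 7.07 mm; L = 200 mm.
Weld metal: φR_n = 0.75 × 0.6 × 620 × 7.07 × 200 × 10⁻³ = 394.5 kN.
Base metal (shear rupture): φR_n = 0.75 × 0.6 × 410 × 12 × 200 × 10⁻³ = 442.8 kN.
Governing: weld metal.

φR_n ≈ 395 kN (weld metal governs)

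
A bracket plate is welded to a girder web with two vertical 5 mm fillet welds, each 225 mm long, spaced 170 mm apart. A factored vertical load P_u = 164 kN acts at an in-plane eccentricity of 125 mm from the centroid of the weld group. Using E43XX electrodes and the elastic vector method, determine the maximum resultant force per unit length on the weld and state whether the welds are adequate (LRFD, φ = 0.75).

f_max ≈ 833 N/mm; NOT adequate

E43XX → F_EXX = 430 MPa.
Total weld length L_w = 450 mm. Treat welds as unit-width lines.
Polar moment about centroid: J = 2[d³/12 + d(b/2)²] = 2[225³/12 + 225×85²] = 5150000 mm³.
Direct shear f_v = P/L_w = 164×10³ / 450 = 364.4 N/mm (vertical).
Torsion M = P·e = 164×10³ × 125 = 20500000 N·mm.
Critical point at (x, y) = (85, 112.5) from centroid. f_tx = M·y/J = 447.8 N/mm; f_ty = M·x/J = 338.4 N/mm.
Resultant f_max = √[f_tx² + (f_v + f_ty)²] = √[447.8² + (364.4 + 338.4)²] = 833.4 N/mm.
Capacity per unit length: φr_n = 0.75 × 0.6 × 430 × (0.707 × 5) = 684 N/mm.
833.4 > 684 → NOT adequate.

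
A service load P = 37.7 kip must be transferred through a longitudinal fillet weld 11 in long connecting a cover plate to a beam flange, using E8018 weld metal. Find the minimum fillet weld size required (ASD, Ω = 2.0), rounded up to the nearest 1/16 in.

w = 1/4 in

E80XX → F_EXX = 80 ksi.
Total weld length L = 11 in.
Required throat t_e = P × Ω / (0.6 F_EXX × L) = 37.7 × 2.0 / (0.6 × 80 × 11) = 0.1428 in.
Required leg w = t_e / 0.707 = 0.202 in → use 1/4 in.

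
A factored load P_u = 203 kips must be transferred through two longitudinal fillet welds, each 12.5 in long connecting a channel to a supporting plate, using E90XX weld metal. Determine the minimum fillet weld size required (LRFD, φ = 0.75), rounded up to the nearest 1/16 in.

E90XX → F_EXX = 90 ksi.
Total weld length L = 25 in.
Required throat t_e = P_u / (φ × 0.6 F_EXX × L) = 203 / (0.75 × 0.6 × 90 × 25) = 0.2005 in.
Required leg w = t_e / 0.707 = 0.2836 in → use 5/16 in.

w = 5/16 in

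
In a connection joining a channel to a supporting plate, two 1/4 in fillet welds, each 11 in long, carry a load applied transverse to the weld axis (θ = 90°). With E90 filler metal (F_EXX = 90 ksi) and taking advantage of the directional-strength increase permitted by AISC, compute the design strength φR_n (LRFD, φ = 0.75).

φR_n ≈ 236 kips

t_e = 0.707 × 0.25 = 0.1767 in; A_we = 0.1767 × 22 = 3.888 in².
Directional factor: 1.0 + 0.5 sin^1.5(90°) = 1.5.
F_nw = 0.6 × 90 × 1.5 = 81 ksi.
φR_n = 0.75 × 81 × 3.888 = 236.2 kips.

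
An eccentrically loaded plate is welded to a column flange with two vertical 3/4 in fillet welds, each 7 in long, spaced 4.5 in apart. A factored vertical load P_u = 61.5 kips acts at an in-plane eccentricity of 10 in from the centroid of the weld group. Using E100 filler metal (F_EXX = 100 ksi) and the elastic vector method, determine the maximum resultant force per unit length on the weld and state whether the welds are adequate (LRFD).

Total weld length L_w = 14 in. Treat welds as unit-width lines.
Polar moment about centroid: J = 2[d³/12 + d(b/2)²] = 2[7³/12 + 7×2.25²] = 128 in³.
Direct shear f_v = P/L_w = 61.5 / 14 = 4.393 kip/in (vertical).
Torsion M = P·e = 61.5 × 10 = 615 kip·in.
Critical point at (x, y) = (2.25, 3.5) from centroid. f_tx = M·y/J = 16.81 kip/in; f_ty = M·x/J = 10.81 kip/in.
Resultant f_max = √[f_tx² + (f_v + f_ty)²] = √[16.81² + (4.393 + 10.81)²] = 22.66 kip/in.
Capacity per unit length: φr_n = 0.75 × 0.6 × 100 × (0.707 × 0.75) = 23.86 kip/in.
22.66 ≤ 23.86 → adequate.

f_max ≈ 22.7 kip/in; adequate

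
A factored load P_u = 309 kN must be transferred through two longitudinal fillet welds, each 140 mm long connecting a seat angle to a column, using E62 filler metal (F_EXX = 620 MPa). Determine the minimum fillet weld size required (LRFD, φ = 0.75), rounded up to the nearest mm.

Total weld length L = 280 mm.
Required throat t_e = P_u / (φ × 0.6 F_EXX × L) = 309 / (0.75 × 0.6 × 620 × 280 × 10⁻³) = 3.955 mm.
Required leg w = t_e / 0.707 = 5.595 mm → use 6 mm.

w = 6 mm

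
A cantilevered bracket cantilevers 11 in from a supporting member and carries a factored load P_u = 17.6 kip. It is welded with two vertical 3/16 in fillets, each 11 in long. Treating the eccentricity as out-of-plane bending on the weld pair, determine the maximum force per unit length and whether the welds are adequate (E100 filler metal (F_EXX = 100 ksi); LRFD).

L_w = 2 × 11 = 22 in; section modulus (unit throat) S = 2 × L²/6 = 40.33 in².
Direct shear f_v = P/L_w = 17.6/22 = 0.8 kip/in.
Moment M = P × e = 17.6 × 11 = 193.6 kip·in; bending f_b = M/S = 4.8 kip/in.
f_max = √(f_v² + f_b²) = √(0.8² + 4.8²) = 4.866 kip/in.
φr_n = 0.75 × 0.6 × 100 × (0.707 × 0.1875) = 5.965 kip/in → adequate.

f_max ≈ 4.87 kip/in; adequate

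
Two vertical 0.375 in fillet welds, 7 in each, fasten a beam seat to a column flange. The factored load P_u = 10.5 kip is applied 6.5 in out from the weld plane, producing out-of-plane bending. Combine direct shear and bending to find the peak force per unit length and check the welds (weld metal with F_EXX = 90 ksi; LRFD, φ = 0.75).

L_w = 2 × 7 = 14 in; section modulus (unit throat) S = 2 × L²/6 = 16.33 in².
Direct shear f_v = P/L_w = 10.5/14 = 0.75 kip/in.
Moment M = P × e = 10.5 × 6.5 = 68.25 kip·in; bending f_b = M/S = 4.179 kip/in.
f_max = √(f_v² + f_b²) = √(0.75² + 4.179²) = 4.245 kip/in.
φr_n = 0.75 × 0.6 × 90 × (0.707 × 0.375) = 10.74 kip/in → adequate.

f_max ≈ 4.25 kip/in; adequate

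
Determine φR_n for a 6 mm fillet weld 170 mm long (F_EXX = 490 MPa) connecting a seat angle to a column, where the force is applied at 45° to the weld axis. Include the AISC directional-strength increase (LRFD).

φR_n ≈ 206 kN

t_e = 0.707 × 6 = 4.242 mm; A_we = 4.242 × 170 = 721.1 mm².
Directional factor: 1.0 + 0.5 sin^1.5(45°) = 1.297.
F_nw = 0.6 × 490 × 1.297 = 381.4 MPa.
φR_n = 0.75 × 381.4 × 721.1 × 10⁻³ = 206.3 kN.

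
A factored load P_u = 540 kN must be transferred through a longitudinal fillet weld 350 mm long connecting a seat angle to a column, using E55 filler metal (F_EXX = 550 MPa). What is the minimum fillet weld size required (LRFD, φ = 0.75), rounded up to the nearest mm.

w = 9 mm

Total weld length L = 350 mm.
Required throat t_e = P_u / (φ × 0.6 F_EXX × L) = 540 / (0.75 × 0.6 × 550 × 350 × 10⁻³) = 6.234 mm.
Required leg w = t_e / 0.707 = 8.817 mm → use 9 mm.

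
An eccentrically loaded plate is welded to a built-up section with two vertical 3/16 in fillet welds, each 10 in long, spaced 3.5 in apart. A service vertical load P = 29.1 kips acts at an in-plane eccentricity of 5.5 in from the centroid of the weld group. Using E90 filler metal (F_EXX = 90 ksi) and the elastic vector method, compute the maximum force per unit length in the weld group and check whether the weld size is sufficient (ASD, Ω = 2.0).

Total weld length L_w = 20 in. Treat welds as unit-width lines.
Polar moment about centroid: J = 2[d³/12 + d(b/2)²] = 2[10³/12 + 10×1.75²] = 227.9 in³.
Direct shear f_v = P/L_w = 29.1 / 20 = 1.455 kip/in (vertical).
Torsion M = P·e = 29.1 × 5.5 = 160.05 kip·in.
Critical point at (x, y) = (1.75, 5) from centroid. f_tx = M·y/J = 3.511 kip/in; f_ty = M·x/J = 1.229 kip/in.
Resultant f_max = √[f_tx² + (f_v + f_ty)²] = √[3.511² + (1.455 + 1.229)²] = 4.419 kip/in.
Capacity per unit length: r_n/Ω = (1/2.0) × 0.6 × 90 × (0.707 × 0.1875) = 3.579 kip/in.
4.419 > 3.579 → NOT adequate.

f_max ≈ 4.42 kip/in; NOT adequate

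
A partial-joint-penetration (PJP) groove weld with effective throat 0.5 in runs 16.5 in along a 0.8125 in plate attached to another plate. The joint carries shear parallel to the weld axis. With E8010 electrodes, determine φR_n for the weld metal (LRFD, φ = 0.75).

E80XX → F_EXX = 80 ksi.
Effective throat (given) t_e = 0.5 in.
A_we = 0.5 × 16.5 = 8.25 in².
F_nw = 0.6 F_EXX = 48 ksi.
φR_n = 0.75 × 48 × 8.25 = 297 kips.

φR_n ≈ 297 kips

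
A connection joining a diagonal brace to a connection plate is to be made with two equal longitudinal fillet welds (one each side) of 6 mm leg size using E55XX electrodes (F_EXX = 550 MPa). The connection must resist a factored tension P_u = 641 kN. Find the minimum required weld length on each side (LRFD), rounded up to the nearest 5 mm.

L = 310 mm on each side

Throat t_e = 0.707 × 6 = 4.242 mm.
φr_n = 0.75 × 0.6 × 550 × 4.242 × 10⁻³ = 1.05 kN/mm.
L_req = P_u / φr_n = 641 / 1.05 = 610.5 mm total.
Per side: 610.5 / 2 = 305.3 mm.
Round up → use L = 310 mm on each side.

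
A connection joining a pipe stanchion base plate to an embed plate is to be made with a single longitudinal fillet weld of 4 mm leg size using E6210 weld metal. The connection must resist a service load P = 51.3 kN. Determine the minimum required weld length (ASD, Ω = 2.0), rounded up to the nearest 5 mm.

L = 100 mm

E62XX → F_EXX = 620 MPa.
Throat t_e = 0.707 × 4 = 2.828 mm.
r_n/Ω = (0.6 × 620 × 2.828) / 2.0 = 526 N/mm = 0.526 kN/mm.
L_req = P / (r_n/Ω) = 51.3 / 0.526 = 97.53 mm total.
Round up → use L = 100 mm.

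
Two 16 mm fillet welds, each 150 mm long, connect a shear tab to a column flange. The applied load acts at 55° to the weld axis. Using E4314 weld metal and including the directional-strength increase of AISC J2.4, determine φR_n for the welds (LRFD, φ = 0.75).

E43XX → F_EXX = 430 MPa.
t_e = 0.707 × 16 = 11.31 mm; A_we = 11.31 × 300 = 3394 mm².
Directional factor: 1.0 + 0.5 sin^1.5(55°) = 1.371.
F_nw = 0.6 × 430 × 1.371 = 353.6 MPa.
φR_n = 0.75 × 353.6 × 3394 × 10⁻³ = 900.1 kN.

φR_n ≈ 900 kN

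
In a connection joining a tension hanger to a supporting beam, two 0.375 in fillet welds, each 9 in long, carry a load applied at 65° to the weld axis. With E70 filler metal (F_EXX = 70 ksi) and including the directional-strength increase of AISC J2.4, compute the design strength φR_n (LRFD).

φR_n ≈ 215 kips

t_e = 0.707 × 0.375 = 0.2651 in; A_we = 0.2651 × 18 = 4.772 in².
Directional factor: 1.0 + 0.5 sin^1.5(65°) = 1.431.
F_nw = 0.6 × 70 × 1.431 = 60.12 ksi.
φR_n = 0.75 × 60.12 × 4.772 = 215.2 kips.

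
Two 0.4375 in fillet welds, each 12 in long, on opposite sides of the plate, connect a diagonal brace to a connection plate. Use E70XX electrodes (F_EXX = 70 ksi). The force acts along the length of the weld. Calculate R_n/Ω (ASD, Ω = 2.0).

Effective throat t_e = 0.707 × 0.4375 = 0.3093 in.
Total length L = 24 in; A_we = 0.3093 × 24 = 7.423 in².
F_nw = 0.6 F_EXX = 0.6 × 70 = 42 ksi.
R_n = 42 × 7.423 = 311.8 kip; R_n/Ω = 311.8/2.0 = 155.9 kip.

R_n/Ω ≈ 156 kip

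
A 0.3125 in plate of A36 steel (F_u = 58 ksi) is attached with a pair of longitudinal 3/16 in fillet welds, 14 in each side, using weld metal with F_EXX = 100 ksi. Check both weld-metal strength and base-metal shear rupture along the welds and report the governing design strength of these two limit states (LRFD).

φR_n ≈ 167 kips (weld metal governs)

t_e = 0.707 × 0.1875 = 0.1326 in; L = 28 in.
Weld metal: φR_n = 0.75 × 0.6 × 100 × 0.1326 × 28 = 167 kips.
Base metal (shear rupture): φR_n = 0.75 × 0.6 × 58 × 0.3125 × 28 = 228.4 kips.
Governing: weld metal.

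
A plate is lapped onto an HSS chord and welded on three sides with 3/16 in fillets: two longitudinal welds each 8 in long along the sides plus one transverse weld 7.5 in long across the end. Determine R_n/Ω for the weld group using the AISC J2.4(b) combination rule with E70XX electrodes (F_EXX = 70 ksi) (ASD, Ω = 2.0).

t_e = 0.707 × 0.1875 = 0.1326 in.
R_nwl = 0.6 × 70 × 0.1326 × 16 = 89.08 kip (longitudinal, 2 welds).
R_nwt = 0.6 × 70 × 0.1326 × 7.5 = 41.76 kip (transverse, base value).
(i) R_nwl + R_nwt = 130.8 kip; (ii) 0.85 R_nwl + 1.5 R_nwt = 138.4 kip.
R_n = max = 138.4 kip [governs: (ii)]; R_n/Ω = 69.18 kip.

R_n/Ω ≈ 69.2 kip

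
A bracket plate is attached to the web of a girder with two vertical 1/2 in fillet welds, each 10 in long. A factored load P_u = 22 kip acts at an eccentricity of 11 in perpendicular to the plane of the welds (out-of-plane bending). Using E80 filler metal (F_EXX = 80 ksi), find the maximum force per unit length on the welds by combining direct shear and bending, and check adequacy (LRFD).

f_max ≈ 7.34 kip/in; adequate

L_w = 2 × 10 = 20 in; section modulus (unit throat) S = 2 × L²/6 = 33.33 in².
Direct shear f_v = P/L_w = 22/20 = 1.1 kip/in.
Moment M = P × e = 22 × 11 = 242 kip·in; bending f_b = M/S = 7.26 kip/in.
f_max = √(f_v² + f_b²) = √(1.1² + 7.26²) = 7.343 kip/in.
φr_n = 0.75 × 0.6 × 80 × (0.707 × 0.5) = 12.73 kip/in → adequate.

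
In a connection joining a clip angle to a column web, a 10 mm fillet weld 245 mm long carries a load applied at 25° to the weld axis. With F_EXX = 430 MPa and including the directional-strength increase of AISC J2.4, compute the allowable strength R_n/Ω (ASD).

t_e = 0.707 × 10 = 7.07 mm; A_we = 7.07 × 245 = 1732 mm².
Directional factor: 1.0 + 0.5 sin^1.5(25°) = 1.137.
F_nw = 0.6 × 430 × 1.137 = 293.4 MPa.
R_n/Ω = (293.4 × 1732) / 2.0 × 10⁻³ = 254.1 kN.

R_n/Ω ≈ 254 kN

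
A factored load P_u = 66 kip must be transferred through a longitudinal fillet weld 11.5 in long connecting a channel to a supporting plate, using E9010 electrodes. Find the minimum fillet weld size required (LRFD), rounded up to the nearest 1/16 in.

E90XX → F_EXX = 90 ksi.
Total weld length L = 11.5 in.
Required throat t_e = P_u / (φ × 0.6 F_EXX × L) = 66 / (0.75 × 0.6 × 90 × 11.5) = 0.1417 in.
Required leg w = t_e / 0.707 = 0.2004 in → use 1/4 in.

w = 1/4 in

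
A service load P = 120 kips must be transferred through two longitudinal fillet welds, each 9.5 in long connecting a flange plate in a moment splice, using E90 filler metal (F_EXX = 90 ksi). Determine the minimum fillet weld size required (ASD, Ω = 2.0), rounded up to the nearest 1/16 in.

Total weld length L = 19 in.
Required throat t_e = P × Ω / (0.6 F_EXX × L) = 120 × 2.0 / (0.6 × 90 × 19) = 0.2339 in.
Required leg w = t_e / 0.707 = 0.3309 in → use 3/8 in.

w = 3/8 in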